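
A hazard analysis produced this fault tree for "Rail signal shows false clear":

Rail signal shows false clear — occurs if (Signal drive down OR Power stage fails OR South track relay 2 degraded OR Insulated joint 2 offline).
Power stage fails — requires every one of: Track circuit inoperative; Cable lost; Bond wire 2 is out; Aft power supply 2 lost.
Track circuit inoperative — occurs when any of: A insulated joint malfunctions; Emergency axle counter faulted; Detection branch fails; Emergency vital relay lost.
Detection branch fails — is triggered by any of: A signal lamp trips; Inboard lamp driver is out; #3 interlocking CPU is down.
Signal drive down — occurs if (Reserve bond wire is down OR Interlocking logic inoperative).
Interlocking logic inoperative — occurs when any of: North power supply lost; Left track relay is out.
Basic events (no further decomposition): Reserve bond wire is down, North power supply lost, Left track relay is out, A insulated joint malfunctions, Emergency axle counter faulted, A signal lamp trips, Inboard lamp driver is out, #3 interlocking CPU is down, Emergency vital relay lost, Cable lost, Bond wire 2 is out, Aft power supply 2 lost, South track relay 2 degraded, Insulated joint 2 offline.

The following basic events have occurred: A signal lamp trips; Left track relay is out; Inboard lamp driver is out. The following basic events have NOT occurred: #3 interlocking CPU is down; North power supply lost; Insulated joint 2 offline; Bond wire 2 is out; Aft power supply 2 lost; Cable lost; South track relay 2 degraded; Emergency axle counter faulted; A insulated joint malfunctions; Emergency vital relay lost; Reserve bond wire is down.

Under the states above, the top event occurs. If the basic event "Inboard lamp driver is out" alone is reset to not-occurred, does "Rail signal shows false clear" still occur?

Yes

Counterfactual: set "Inboard lamp driver is out" to not occurred.
Interlocking logic inoperative [OR]: North power supply lost=not, Left track relay is out=occurs → at least one input occurs → occurs.
Signal drive down [OR]: Reserve bond wire is down=not, Interlocking logic inoperative=occurs → at least one input occurs → occurs.
Detection branch fails [OR]: A signal lamp trips=occurs, Inboard lamp driver is out=not, #3 interlocking CPU is down=not → at least one input occurs → occurs.
Track circuit inoperative [OR]: A insulated joint malfunctions=not, Emergency axle counter faulted=not, Detection branch fails=occurs, Emergency vital relay lost=not → at least one input occurs → occurs.
Power stage fails [AND]: Track circuit inoperative=occurs, Cable lost=not, Bond wire 2 is out=not, Aft power supply 2 lost=not → not all inputs occur → does not occur.
Rail signal shows false clear [OR]: Signal drive down=occurs, Power stage fails=not, South track relay 2 degraded=not, Insulated joint 2 offline=not → at least one input occurs → occurs.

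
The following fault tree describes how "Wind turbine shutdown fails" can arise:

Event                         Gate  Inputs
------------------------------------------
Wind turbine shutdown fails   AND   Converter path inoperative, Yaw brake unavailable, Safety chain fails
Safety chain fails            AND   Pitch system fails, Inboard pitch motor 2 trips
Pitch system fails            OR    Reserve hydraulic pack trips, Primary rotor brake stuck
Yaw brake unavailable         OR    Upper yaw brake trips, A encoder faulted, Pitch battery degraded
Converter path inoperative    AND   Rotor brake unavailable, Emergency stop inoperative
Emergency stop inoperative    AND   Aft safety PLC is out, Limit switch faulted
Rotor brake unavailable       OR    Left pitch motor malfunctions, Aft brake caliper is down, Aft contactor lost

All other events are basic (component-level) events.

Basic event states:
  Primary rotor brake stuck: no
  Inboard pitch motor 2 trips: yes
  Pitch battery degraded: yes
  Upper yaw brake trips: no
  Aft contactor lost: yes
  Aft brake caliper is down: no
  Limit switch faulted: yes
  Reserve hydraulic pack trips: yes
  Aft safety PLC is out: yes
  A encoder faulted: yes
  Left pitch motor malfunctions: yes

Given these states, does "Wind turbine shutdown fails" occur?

Rotor brake unavailable [OR]: Left pitch motor malfunctions=occurs, Aft brake caliper is down=not, Aft contactor lost=occurs → at least one input occurs → occurs.
Emergency stop inoperative [AND]: Aft safety PLC is out=occurs, Limit switch faulted=occurs → all inputs occur → occurs.
Converter path inoperative [AND]: Rotor brake unavailable=occurs, Emergency stop inoperative=occurs → all inputs occur → occurs.
Yaw brake unavailable [OR]: Upper yaw brake trips=not, A encoder faulted=occurs, Pitch battery degraded=occurs → at least one input occurs → occurs.
Pitch system fails [OR]: Reserve hydraulic pack trips=occurs, Primary rotor brake stuck=not → at least one input occurs → occurs.
Safety chain fails [AND]: Pitch system fails=occurs, Inboard pitch motor 2 trips=occurs → all inputs occur → occurs.
Wind turbine shutdown fails [AND]: Converter path inoperative=occurs, Yaw brake unavailable=occurs, Safety chain fails=occurs → all inputs occur → occurs.

Yes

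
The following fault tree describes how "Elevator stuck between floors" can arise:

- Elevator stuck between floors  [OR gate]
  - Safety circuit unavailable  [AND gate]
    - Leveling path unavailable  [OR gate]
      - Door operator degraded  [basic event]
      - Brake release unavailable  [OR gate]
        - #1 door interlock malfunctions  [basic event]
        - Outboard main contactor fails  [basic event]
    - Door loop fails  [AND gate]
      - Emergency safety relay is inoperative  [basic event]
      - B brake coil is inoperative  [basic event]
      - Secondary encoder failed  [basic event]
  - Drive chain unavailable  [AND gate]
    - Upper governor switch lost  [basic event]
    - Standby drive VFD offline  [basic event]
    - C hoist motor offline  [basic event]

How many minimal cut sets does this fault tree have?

4

Brake release unavailable [OR]: union of children's cut sets → 2 cut set(s).
Leveling path unavailable [OR]: union of children's cut sets → 3 cut set(s).
Door loop fails [AND]: one cut set from each child combined → 1 × 1 × 1 = 1 cut set(s).
Safety circuit unavailable [AND]: one cut set from each child combined → 3 × 1 = 3 cut set(s).
Drive chain unavailable [AND]: one cut set from each child combined → 1 × 1 × 1 = 1 cut set(s).
Elevator stuck between floors [OR]: union of children's cut sets → 4 cut set(s).
Minimal cut sets: {B brake coil is inoperative, Door operator degraded, Emergency safety relay is inoperative, Secondary encoder failed}; {#1 door interlock malfunctions, B brake coil is inoperative, Emergency safety relay is inoperative, Secondary encoder failed}; {B brake coil is inoperative, Emergency safety relay is inoperative, Outboard main contactor fails, Secondary encoder failed}; {C hoist motor offline, Standby drive VFD offline, Upper governor switch lost}.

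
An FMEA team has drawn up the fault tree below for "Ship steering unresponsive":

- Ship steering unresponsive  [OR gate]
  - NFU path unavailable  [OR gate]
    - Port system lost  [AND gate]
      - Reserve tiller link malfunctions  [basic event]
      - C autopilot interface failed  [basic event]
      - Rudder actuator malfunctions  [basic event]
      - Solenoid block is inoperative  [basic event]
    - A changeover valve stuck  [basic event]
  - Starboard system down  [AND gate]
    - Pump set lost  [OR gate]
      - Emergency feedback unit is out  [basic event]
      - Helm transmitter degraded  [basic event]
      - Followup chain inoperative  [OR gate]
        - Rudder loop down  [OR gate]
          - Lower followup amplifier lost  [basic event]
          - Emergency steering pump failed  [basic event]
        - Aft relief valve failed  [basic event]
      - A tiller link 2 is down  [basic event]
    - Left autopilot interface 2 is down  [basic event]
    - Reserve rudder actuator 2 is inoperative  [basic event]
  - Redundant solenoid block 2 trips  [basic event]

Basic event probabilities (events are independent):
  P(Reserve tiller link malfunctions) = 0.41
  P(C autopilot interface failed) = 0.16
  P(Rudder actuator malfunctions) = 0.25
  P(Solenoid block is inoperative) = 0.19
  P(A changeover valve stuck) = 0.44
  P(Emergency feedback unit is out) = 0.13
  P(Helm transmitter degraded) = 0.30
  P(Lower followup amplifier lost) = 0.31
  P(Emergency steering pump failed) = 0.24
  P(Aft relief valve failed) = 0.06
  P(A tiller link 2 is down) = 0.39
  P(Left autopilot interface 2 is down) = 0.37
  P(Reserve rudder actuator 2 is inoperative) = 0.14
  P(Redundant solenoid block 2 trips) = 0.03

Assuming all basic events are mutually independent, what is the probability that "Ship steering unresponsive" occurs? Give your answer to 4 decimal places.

P(Port system lost) [AND] = 0.41 × 0.16 × 0.25 × 0.19 = 0.003116
P(NFU path unavailable) [OR] = 1 − (1−0.003116) × (1−0.44) = 0.441745
P(Rudder loop down) [OR] = 1 − (1−0.31) × (1−0.24) = 0.475600
P(Followup chain inoperative) [OR] = 1 − (1−0.475600) × (1−0.06) = 0.507064
P(Pump set lost) [OR] = 1 − (1−0.13) × (1−0.30) × (1−0.507064) × (1−0.39) = 0.816879
P(Starboard system down) [AND] = 0.816879 × 0.37 × 0.14 = 0.042314
P(Ship steering unresponsive) [OR] = 1 − (1−0.441745) × (1−0.042314) × (1−0.03) = 0.481406
Rounded to 4 decimal places: P(Ship steering unresponsive) ≈ 0.4814.

0.4814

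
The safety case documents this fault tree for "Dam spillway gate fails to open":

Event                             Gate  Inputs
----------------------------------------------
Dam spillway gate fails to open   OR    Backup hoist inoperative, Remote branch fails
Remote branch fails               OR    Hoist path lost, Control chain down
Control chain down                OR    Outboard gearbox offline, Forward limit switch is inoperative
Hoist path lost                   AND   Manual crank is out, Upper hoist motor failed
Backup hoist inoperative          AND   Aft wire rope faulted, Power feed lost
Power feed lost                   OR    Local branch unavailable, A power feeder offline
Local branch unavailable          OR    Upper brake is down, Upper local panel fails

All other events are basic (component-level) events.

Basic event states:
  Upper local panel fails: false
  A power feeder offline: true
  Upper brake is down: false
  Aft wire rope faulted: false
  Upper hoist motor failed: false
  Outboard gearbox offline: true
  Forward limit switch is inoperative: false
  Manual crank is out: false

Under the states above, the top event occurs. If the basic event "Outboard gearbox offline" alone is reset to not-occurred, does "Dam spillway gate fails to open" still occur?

No

Counterfactual: set "Outboard gearbox offline" to not occurred.
Local branch unavailable [OR]: Upper brake is down=not, Upper local panel fails=not → no input occurs → does not occur.
Power feed lost [OR]: Local branch unavailable=not, A power feeder offline=occurs → at least one input occurs → occurs.
Backup hoist inoperative [AND]: Aft wire rope faulted=not, Power feed lost=occurs → not all inputs occur → does not occur.
Hoist path lost [AND]: Manual crank is out=not, Upper hoist motor failed=not → not all inputs occur → does not occur.
Control chain down [OR]: Outboard gearbox offline=not, Forward limit switch is inoperative=not → no input occurs → does not occur.
Remote branch fails [OR]: Hoist path lost=not, Control chain down=not → no input occurs → does not occur.
Dam spillway gate fails to open [OR]: Backup hoist inoperative=not, Remote branch fails=not → no input occurs → does not occur.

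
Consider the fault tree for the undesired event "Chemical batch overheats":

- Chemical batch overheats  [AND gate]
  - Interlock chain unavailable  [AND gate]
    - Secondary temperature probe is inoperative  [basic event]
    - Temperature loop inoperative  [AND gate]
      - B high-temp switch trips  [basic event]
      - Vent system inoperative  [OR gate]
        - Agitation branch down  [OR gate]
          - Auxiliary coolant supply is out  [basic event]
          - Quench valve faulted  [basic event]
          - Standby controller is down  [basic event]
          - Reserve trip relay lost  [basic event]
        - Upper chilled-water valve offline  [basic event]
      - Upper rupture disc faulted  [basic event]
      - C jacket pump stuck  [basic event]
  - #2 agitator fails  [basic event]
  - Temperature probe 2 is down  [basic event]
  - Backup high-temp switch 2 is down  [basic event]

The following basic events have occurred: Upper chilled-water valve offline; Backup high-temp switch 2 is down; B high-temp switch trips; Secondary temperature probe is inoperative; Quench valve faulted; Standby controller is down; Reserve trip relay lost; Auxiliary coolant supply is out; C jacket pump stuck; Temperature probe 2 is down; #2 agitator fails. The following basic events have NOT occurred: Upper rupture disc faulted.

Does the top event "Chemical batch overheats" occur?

No

Agitation branch down [OR]: Auxiliary coolant supply is out=occurs, Quench valve faulted=occurs, Standby controller is down=occurs, Reserve trip relay lost=occurs → at least one input occurs → occurs.
Vent system inoperative [OR]: Agitation branch down=occurs, Upper chilled-water valve offline=occurs → at least one input occurs → occurs.
Temperature loop inoperative [AND]: B high-temp switch trips=occurs, Vent system inoperative=occurs, Upper rupture disc faulted=not, C jacket pump stuck=occurs → not all inputs occur → does not occur.
Interlock chain unavailable [AND]: Secondary temperature probe is inoperative=occurs, Temperature loop inoperative=not → not all inputs occur → does not occur.
Chemical batch overheats [AND]: Interlock chain unavailable=not, #2 agitator fails=occurs, Temperature probe 2 is down=occurs, Backup high-temp switch 2 is down=occurs → not all inputs occur → does not occur.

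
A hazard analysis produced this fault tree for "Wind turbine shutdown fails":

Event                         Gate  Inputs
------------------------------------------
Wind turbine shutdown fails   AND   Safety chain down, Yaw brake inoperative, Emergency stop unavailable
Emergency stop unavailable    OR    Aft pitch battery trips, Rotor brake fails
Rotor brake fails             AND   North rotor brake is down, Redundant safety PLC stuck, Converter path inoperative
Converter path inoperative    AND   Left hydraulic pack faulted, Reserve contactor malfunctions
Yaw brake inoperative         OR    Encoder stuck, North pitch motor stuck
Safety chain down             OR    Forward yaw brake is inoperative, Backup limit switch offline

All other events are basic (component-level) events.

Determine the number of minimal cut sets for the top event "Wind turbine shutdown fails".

8

Safety chain down [OR]: union of children's cut sets → 2 cut set(s).
Yaw brake inoperative [OR]: union of children's cut sets → 2 cut set(s).
Converter path inoperative [AND]: one cut set from each child combined → 1 × 1 = 1 cut set(s).
Rotor brake fails [AND]: one cut set from each child combined → 1 × 1 × 1 = 1 cut set(s).
Emergency stop unavailable [OR]: union of children's cut sets → 2 cut set(s).
Wind turbine shutdown fails [AND]: one cut set from each child combined → 2 × 2 × 2 = 8 cut set(s).
Minimal cut sets: {Aft pitch battery trips, Encoder stuck, Forward yaw brake is inoperative}; {Encoder stuck, Forward yaw brake is inoperative, Left hydraulic pack faulted, North rotor brake is down, Redundant safety PLC stuck, Reserve contactor malfunctions}; {Aft pitch battery trips, Forward yaw brake is inoperative, North pitch motor stuck}; {Forward yaw brake is inoperative, Left hydraulic pack faulted, North pitch motor stuck, North rotor brake is down, Redundant safety PLC stuck, Reserve contactor malfunctions}; {Aft pitch battery trips, Backup limit switch offline, Encoder stuck}; {Backup limit switch offline, Encoder stuck, Left hydraulic pack faulted, North rotor brake is down, Redundant safety PLC stuck, Reserve contactor malfunctions}; {Aft pitch battery trips, Backup limit switch offline, North pitch motor stuck}; {Backup limit switch offline, Left hydraulic pack faulted, North pitch motor stuck, North rotor brake is down, Redundant safety PLC stuck, Reserve contactor malfunctions}.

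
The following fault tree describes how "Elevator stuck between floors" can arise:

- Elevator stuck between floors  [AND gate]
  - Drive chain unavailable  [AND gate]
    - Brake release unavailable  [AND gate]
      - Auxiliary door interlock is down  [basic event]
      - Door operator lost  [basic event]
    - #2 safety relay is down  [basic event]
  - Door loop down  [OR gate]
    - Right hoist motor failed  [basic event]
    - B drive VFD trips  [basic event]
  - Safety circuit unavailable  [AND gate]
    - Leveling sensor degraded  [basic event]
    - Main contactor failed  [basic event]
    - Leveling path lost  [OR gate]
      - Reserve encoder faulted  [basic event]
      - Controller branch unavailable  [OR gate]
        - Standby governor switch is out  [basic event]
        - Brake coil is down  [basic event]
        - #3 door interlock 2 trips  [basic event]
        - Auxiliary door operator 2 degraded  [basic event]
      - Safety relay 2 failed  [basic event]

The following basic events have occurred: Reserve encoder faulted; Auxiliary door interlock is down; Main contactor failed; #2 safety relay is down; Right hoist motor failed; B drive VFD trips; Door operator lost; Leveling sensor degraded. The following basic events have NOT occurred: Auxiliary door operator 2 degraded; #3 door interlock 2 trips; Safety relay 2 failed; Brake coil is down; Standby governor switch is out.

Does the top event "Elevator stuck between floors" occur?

Brake release unavailable [AND]: Auxiliary door interlock is down=occurs, Door operator lost=occurs → all inputs occur → occurs.
Drive chain unavailable [AND]: Brake release unavailable=occurs, #2 safety relay is down=occurs → all inputs occur → occurs.
Door loop down [OR]: Right hoist motor failed=occurs, B drive VFD trips=occurs → at least one input occurs → occurs.
Controller branch unavailable [OR]: Standby governor switch is out=not, Brake coil is down=not, #3 door interlock 2 trips=not, Auxiliary door operator 2 degraded=not → no input occurs → does not occur.
Leveling path lost [OR]: Reserve encoder faulted=occurs, Controller branch unavailable=not, Safety relay 2 failed=not → at least one input occurs → occurs.
Safety circuit unavailable [AND]: Leveling sensor degraded=occurs, Main contactor failed=occurs, Leveling path lost=occurs → all inputs occur → occurs.
Elevator stuck between floors [AND]: Drive chain unavailable=occurs, Door loop down=occurs, Safety circuit unavailable=occurs → all inputs occur → occurs.

Yes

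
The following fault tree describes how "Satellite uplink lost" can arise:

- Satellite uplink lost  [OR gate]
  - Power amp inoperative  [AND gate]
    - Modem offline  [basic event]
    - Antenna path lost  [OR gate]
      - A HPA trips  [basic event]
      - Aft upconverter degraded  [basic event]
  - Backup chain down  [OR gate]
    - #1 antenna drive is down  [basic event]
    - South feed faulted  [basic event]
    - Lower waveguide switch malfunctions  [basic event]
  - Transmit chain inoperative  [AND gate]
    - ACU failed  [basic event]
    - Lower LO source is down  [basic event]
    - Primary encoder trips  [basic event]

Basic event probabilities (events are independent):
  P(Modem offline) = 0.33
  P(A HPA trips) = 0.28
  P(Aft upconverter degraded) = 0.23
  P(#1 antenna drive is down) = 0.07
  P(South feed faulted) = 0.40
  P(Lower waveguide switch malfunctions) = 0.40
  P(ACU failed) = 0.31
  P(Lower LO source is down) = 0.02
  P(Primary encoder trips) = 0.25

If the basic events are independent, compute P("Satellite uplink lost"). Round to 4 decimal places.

0.7149

P(Antenna path lost) [OR] = 1 − (1−0.28) × (1−0.23) = 0.445600
P(Power amp inoperative) [AND] = 0.33 × 0.445600 = 0.147048
P(Backup chain down) [OR] = 1 − (1−0.07) × (1−0.40) × (1−0.40) = 0.665200
P(Transmit chain inoperative) [AND] = 0.31 × 0.02 × 0.25 = 0.001550
P(Satellite uplink lost) [OR] = 1 − (1−0.147048) × (1−0.665200) × (1−0.001550) = 0.714874
Rounded to 4 decimal places: P(Satellite uplink lost) ≈ 0.7149.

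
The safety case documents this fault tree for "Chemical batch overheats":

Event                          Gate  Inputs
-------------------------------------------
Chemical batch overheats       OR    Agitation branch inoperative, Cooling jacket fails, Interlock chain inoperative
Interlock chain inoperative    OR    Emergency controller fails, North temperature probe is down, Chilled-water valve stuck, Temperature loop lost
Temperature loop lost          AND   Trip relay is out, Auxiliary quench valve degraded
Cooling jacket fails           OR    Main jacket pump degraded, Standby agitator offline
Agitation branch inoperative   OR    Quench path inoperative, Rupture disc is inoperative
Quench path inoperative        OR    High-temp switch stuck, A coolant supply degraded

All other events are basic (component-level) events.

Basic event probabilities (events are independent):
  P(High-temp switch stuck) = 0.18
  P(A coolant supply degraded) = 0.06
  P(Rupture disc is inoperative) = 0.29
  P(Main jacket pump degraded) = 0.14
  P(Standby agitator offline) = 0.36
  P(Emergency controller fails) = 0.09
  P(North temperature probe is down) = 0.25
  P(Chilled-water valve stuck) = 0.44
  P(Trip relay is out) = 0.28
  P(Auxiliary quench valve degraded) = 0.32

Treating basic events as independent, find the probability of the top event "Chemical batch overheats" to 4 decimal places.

P(Quench path inoperative) [OR] = 1 − (1−0.18) × (1−0.06) = 0.229200
P(Agitation branch inoperative) [OR] = 1 − (1−0.229200) × (1−0.29) = 0.452732
P(Cooling jacket fails) [OR] = 1 − (1−0.14) × (1−0.36) = 0.449600
P(Temperature loop lost) [AND] = 0.28 × 0.32 = 0.089600
P(Interlock chain inoperative) [OR] = 1 − (1−0.09) × (1−0.25) × (1−0.44) × (1−0.089600) = 0.652045
P(Chemical batch overheats) [OR] = 1 − (1−0.452732) × (1−0.449600) × (1−0.652045) = 0.895190
Rounded to 4 decimal places: P(Chemical batch overheats) ≈ 0.8952.

0.8952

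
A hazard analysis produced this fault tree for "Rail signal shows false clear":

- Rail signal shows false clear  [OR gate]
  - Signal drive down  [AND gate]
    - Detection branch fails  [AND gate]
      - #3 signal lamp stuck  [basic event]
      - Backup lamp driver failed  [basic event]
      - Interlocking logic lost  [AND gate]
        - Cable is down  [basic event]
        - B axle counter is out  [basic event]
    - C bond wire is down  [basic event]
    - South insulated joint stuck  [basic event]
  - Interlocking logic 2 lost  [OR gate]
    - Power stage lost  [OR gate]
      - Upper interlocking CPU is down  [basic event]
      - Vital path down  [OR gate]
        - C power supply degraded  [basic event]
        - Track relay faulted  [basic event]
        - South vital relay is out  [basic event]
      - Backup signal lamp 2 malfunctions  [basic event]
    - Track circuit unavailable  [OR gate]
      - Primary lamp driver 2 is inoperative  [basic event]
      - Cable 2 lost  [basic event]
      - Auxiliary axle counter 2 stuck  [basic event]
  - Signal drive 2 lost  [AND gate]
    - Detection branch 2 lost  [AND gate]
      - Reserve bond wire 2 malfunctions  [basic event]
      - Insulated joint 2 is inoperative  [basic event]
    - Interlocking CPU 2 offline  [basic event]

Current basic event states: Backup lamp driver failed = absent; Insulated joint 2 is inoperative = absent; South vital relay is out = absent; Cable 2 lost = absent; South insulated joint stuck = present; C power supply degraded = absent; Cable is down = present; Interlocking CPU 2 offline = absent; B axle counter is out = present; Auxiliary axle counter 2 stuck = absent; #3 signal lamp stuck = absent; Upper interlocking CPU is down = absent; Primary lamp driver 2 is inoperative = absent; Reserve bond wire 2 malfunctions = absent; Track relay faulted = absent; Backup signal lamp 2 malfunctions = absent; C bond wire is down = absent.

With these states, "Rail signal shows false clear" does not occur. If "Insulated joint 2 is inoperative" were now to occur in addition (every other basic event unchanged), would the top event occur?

Counterfactual: set "Insulated joint 2 is inoperative" to occurred.
Interlocking logic lost [AND]: Cable is down=occurs, B axle counter is out=occurs → all inputs occur → occurs.
Detection branch fails [AND]: #3 signal lamp stuck=not, Backup lamp driver failed=not, Interlocking logic lost=occurs → not all inputs occur → does not occur.
Signal drive down [AND]: Detection branch fails=not, C bond wire is down=not, South insulated joint stuck=occurs → not all inputs occur → does not occur.
Vital path down [OR]: C power supply degraded=not, Track relay faulted=not, South vital relay is out=not → no input occurs → does not occur.
Power stage lost [OR]: Upper interlocking CPU is down=not, Vital path down=not, Backup signal lamp 2 malfunctions=not → no input occurs → does not occur.
Track circuit unavailable [OR]: Primary lamp driver 2 is inoperative=not, Cable 2 lost=not, Auxiliary axle counter 2 stuck=not → no input occurs → does not occur.
Interlocking logic 2 lost [OR]: Power stage lost=not, Track circuit unavailable=not → no input occurs → does not occur.
Detection branch 2 lost [AND]: Reserve bond wire 2 malfunctions=not, Insulated joint 2 is inoperative=occurs → not all inputs occur → does not occur.
Signal drive 2 lost [AND]: Detection branch 2 lost=not, Interlocking CPU 2 offline=not → not all inputs occur → does not occur.
Rail signal shows false clear [OR]: Signal drive down=not, Interlocking logic 2 lost=not, Signal drive 2 lost=not → no input occurs → does not occur.

No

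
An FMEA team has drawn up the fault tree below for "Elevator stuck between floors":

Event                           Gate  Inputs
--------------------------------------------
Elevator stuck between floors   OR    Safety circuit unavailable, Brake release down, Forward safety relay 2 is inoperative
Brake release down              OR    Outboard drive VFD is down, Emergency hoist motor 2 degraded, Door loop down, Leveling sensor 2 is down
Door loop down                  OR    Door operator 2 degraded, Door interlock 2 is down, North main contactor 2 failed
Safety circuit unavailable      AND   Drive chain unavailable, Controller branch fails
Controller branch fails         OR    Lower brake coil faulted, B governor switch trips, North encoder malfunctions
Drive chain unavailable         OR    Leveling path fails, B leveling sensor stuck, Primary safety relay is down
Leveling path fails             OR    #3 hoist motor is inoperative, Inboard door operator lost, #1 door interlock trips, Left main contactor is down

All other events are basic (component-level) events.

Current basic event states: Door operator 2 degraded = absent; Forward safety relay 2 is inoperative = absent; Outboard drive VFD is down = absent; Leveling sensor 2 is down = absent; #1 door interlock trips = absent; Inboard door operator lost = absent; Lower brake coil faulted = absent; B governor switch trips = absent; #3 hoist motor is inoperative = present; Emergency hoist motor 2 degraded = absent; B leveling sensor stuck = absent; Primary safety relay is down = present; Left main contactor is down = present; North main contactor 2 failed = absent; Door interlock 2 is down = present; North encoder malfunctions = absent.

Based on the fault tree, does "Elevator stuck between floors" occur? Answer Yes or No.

Leveling path fails [OR]: #3 hoist motor is inoperative=occurs, Inboard door operator lost=not, #1 door interlock trips=not, Left main contactor is down=occurs → at least one input occurs → occurs.
Drive chain unavailable [OR]: Leveling path fails=occurs, B leveling sensor stuck=not, Primary safety relay is down=occurs → at least one input occurs → occurs.
Controller branch fails [OR]: Lower brake coil faulted=not, B governor switch trips=not, North encoder malfunctions=not → no input occurs → does not occur.
Safety circuit unavailable [AND]: Drive chain unavailable=occurs, Controller branch fails=not → not all inputs occur → does not occur.
Door loop down [OR]: Door operator 2 degraded=not, Door interlock 2 is down=occurs, North main contactor 2 failed=not → at least one input occurs → occurs.
Brake release down [OR]: Outboard drive VFD is down=not, Emergency hoist motor 2 degraded=not, Door loop down=occurs, Leveling sensor 2 is down=not → at least one input occurs → occurs.
Elevator stuck between floors [OR]: Safety circuit unavailable=not, Brake release down=occurs, Forward safety relay 2 is inoperative=not → at least one input occurs → occurs.

Yes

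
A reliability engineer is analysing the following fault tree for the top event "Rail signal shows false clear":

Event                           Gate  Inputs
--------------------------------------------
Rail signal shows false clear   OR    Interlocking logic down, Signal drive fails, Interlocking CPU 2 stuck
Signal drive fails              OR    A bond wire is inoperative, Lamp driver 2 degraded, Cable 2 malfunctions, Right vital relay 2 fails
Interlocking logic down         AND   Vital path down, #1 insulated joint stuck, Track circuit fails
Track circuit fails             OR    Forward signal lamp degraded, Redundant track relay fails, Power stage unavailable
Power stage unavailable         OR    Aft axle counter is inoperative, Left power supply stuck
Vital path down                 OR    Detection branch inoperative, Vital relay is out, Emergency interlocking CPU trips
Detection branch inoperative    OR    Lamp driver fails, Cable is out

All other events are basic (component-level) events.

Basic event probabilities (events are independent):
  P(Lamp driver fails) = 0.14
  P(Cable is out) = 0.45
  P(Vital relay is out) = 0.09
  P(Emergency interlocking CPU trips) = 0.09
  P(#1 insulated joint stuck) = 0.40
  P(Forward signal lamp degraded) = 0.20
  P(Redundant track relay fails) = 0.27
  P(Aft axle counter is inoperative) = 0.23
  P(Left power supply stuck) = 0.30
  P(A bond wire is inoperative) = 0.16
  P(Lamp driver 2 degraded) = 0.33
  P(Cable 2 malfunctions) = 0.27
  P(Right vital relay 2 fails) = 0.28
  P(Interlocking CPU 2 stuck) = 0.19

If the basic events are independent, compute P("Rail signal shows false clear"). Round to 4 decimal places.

P(Detection branch inoperative) [OR] = 1 − (1−0.14) × (1−0.45) = 0.527000
P(Vital path down) [OR] = 1 − (1−0.527000) × (1−0.09) × (1−0.09) = 0.608309
P(Power stage unavailable) [OR] = 1 − (1−0.23) × (1−0.30) = 0.461000
P(Track circuit fails) [OR] = 1 − (1−0.20) × (1−0.27) × (1−0.461000) = 0.685224
P(Interlocking logic down) [AND] = 0.608309 × 0.40 × 0.685224 = 0.166731
P(Signal drive fails) [OR] = 1 − (1−0.16) × (1−0.33) × (1−0.27) × (1−0.28) = 0.704192
P(Rail signal shows false clear) [OR] = 1 − (1−0.166731) × (1−0.704192) × (1−0.19) = 0.800345
Rounded to 4 decimal places: P(Rail signal shows false clear) ≈ 0.8003.

0.8003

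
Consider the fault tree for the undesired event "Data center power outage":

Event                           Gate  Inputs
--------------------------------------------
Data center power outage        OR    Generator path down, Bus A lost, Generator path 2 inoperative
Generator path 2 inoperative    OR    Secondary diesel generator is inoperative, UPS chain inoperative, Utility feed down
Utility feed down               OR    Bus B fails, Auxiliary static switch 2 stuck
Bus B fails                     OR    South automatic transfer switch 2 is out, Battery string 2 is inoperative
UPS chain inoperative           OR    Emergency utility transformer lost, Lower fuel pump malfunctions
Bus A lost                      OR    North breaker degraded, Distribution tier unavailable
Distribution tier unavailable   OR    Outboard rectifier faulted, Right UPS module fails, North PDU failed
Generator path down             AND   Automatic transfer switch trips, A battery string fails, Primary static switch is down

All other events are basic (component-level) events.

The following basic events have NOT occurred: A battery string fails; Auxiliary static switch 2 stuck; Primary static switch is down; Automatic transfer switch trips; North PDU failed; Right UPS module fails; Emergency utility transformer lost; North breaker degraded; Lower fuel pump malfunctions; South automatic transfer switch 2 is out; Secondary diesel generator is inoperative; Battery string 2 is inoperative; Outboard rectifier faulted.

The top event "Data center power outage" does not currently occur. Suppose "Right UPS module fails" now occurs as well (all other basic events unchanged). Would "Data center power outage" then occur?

Yes

Counterfactual: set "Right UPS module fails" to occurred.
Generator path down [AND]: Automatic transfer switch trips=not, A battery string fails=not, Primary static switch is down=not → not all inputs occur → does not occur.
Distribution tier unavailable [OR]: Outboard rectifier faulted=not, Right UPS module fails=occurs, North PDU failed=not → at least one input occurs → occurs.
Bus A lost [OR]: North breaker degraded=not, Distribution tier unavailable=occurs → at least one input occurs → occurs.
UPS chain inoperative [OR]: Emergency utility transformer lost=not, Lower fuel pump malfunctions=not → no input occurs → does not occur.
Bus B fails [OR]: South automatic transfer switch 2 is out=not, Battery string 2 is inoperative=not → no input occurs → does not occur.
Utility feed down [OR]: Bus B fails=not, Auxiliary static switch 2 stuck=not → no input occurs → does not occur.
Generator path 2 inoperative [OR]: Secondary diesel generator is inoperative=not, UPS chain inoperative=not, Utility feed down=not → no input occurs → does not occur.
Data center power outage [OR]: Generator path down=not, Bus A lost=occurs, Generator path 2 inoperative=not → at least one input occurs → occurs.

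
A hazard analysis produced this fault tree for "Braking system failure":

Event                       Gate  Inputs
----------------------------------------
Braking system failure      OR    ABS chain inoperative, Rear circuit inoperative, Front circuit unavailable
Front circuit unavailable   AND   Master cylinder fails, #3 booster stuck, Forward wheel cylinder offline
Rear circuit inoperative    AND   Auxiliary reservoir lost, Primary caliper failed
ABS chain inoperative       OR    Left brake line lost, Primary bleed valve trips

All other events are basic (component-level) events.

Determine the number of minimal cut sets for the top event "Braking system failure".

4

ABS chain inoperative [OR]: union of children's cut sets → 2 cut set(s).
Rear circuit inoperative [AND]: one cut set from each child combined → 1 × 1 = 1 cut set(s).
Front circuit unavailable [AND]: one cut set from each child combined → 1 × 1 × 1 = 1 cut set(s).
Braking system failure [OR]: union of children's cut sets → 4 cut set(s).
Minimal cut sets: {Left brake line lost}; {Primary bleed valve trips}; {Auxiliary reservoir lost, Primary caliper failed}; {#3 booster stuck, Forward wheel cylinder offline, Master cylinder fails}.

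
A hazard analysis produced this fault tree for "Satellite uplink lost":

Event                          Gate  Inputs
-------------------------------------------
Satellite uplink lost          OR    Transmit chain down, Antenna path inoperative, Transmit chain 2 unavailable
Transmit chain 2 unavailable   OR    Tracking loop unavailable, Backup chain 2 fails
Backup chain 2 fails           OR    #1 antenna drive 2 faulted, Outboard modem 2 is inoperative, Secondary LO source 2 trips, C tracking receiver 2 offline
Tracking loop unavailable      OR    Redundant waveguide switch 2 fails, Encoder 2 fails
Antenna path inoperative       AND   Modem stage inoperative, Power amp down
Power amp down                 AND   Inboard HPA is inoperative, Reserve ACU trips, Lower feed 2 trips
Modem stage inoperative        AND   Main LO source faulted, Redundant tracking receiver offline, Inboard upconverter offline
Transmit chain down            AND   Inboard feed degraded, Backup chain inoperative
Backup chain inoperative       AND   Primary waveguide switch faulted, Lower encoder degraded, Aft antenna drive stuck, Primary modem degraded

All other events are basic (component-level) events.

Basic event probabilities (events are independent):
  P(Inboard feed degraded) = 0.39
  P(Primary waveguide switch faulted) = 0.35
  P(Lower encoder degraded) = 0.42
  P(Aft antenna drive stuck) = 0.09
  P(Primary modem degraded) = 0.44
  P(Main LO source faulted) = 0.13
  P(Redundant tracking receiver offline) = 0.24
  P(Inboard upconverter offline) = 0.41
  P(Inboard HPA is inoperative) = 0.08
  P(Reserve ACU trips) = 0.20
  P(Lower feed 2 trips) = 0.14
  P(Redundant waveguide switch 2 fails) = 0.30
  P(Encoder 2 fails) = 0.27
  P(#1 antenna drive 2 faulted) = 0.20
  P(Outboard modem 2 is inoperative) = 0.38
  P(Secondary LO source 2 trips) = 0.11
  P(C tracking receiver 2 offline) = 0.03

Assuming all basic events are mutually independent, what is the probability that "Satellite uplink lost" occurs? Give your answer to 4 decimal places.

P(Backup chain inoperative) [AND] = 0.35 × 0.42 × 0.09 × 0.44 = 0.005821
P(Transmit chain down) [AND] = 0.39 × 0.005821 = 0.002270
P(Modem stage inoperative) [AND] = 0.13 × 0.24 × 0.41 = 0.012792
P(Power amp down) [AND] = 0.08 × 0.20 × 0.14 = 0.002240
P(Antenna path inoperative) [AND] = 0.012792 × 0.002240 = 0.000029
P(Tracking loop unavailable) [OR] = 1 − (1−0.30) × (1−0.27) = 0.489000
P(Backup chain 2 fails) [OR] = 1 − (1−0.20) × (1−0.38) × (1−0.11) × (1−0.03) = 0.571803
P(Transmit chain 2 unavailable) [OR] = 1 − (1−0.489000) × (1−0.571803) = 0.781191
P(Satellite uplink lost) [OR] = 1 − (1−0.002270) × (1−0.000029) × (1−0.781191) = 0.781694
Rounded to 4 decimal places: P(Satellite uplink lost) ≈ 0.7817.

0.7817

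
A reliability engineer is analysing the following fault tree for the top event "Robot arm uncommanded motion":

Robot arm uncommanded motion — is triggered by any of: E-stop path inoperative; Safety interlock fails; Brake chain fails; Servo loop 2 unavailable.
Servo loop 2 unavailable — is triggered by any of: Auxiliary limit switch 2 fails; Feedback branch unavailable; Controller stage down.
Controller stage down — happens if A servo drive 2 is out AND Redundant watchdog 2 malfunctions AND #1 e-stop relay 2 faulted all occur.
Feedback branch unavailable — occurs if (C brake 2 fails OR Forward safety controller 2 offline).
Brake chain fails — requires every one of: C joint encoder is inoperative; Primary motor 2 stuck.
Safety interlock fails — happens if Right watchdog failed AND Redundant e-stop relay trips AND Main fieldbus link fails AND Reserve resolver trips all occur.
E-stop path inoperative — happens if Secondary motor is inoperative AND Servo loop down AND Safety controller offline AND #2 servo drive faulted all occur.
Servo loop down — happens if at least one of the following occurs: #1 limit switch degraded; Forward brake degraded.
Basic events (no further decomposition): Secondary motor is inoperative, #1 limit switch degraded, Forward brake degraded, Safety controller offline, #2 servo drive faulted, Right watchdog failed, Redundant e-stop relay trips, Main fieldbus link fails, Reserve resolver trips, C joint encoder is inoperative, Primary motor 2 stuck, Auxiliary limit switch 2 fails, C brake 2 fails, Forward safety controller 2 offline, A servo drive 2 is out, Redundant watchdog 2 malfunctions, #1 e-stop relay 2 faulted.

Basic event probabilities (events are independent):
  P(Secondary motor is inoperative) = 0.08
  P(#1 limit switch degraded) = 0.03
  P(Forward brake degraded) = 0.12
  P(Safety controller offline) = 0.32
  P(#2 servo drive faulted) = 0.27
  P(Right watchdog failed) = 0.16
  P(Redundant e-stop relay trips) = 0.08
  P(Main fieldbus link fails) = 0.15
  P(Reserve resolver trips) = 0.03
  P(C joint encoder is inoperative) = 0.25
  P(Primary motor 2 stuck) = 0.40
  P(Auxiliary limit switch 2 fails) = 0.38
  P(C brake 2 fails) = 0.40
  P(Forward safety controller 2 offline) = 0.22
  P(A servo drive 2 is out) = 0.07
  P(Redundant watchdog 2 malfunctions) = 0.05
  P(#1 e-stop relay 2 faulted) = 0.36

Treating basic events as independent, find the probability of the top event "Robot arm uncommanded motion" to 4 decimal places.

0.7395

P(Servo loop down) [OR] = 1 − (1−0.03) × (1−0.12) = 0.146400
P(E-stop path inoperative) [AND] = 0.08 × 0.146400 × 0.32 × 0.27 = 0.001012
P(Safety interlock fails) [AND] = 0.16 × 0.08 × 0.15 × 0.03 = 0.000058
P(Brake chain fails) [AND] = 0.25 × 0.40 = 0.100000
P(Feedback branch unavailable) [OR] = 1 − (1−0.40) × (1−0.22) = 0.532000
P(Controller stage down) [AND] = 0.07 × 0.05 × 0.36 = 0.001260
P(Servo loop 2 unavailable) [OR] = 1 − (1−0.38) × (1−0.532000) × (1−0.001260) = 0.710206
P(Robot arm uncommanded motion) [OR] = 1 − (1−0.001012) × (1−0.000058) × (1−0.100000) × (1−0.710206) = 0.739464
Rounded to 4 decimal places: P(Robot arm uncommanded motion) ≈ 0.7395.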